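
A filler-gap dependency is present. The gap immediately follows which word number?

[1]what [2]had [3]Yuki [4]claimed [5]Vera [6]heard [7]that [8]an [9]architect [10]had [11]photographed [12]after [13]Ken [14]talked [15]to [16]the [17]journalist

The displaced element is "what" (word 1).
It is linked across 2 clause boundaries (Ø → that).
It functions as the direct object of "photographed", so the gap sits immediately after word 11 ("photographed").
Base order: Yuki had claimed Vera heard that an architect had photographed what after Ken talked to the journalist.

11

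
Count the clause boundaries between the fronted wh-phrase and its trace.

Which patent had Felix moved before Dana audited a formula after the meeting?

0

"which patent" originates inside the matrix clause — no clause boundary is crossed.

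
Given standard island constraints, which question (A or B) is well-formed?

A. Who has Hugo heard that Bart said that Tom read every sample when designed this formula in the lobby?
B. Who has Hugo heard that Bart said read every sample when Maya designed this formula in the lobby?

B

In A, the wh-phrase is extracted from inside an adjunct island (introduced by "when"), which blocks movement.
In B, the extraction path crosses only that-complement boundaries, which are transparent.
So B is grammatical.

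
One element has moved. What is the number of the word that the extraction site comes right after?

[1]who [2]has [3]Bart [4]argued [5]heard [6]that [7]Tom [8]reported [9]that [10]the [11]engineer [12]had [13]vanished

The displaced element is "who" (word 1).
It is linked across 1 clause boundary (Ø).
It functions as the subject of "heard", so the gap sits immediately after word 4 ("argued").
Base order: Bart has argued that who heard that Tom reported that the engineer had vanished.

4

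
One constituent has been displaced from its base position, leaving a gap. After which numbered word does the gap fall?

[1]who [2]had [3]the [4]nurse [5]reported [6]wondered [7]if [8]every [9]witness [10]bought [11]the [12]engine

5

The displaced element is "who" (word 1).
It is linked across 1 clause boundary (Ø).
It functions as the subject of "wondered", so the gap sits immediately after word 5 ("reported").
Base order: The nurse had reported that who wondered if every witness bought the engine.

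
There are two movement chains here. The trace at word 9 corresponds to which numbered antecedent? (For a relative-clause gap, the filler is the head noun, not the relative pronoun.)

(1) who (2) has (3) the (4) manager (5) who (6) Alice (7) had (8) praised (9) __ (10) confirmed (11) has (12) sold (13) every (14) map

The marked gap is inside the relative clause, the direct object of "praised".
Its filler is the head noun "manager" (via "who"), at word 4.
(The other dependency links word 1 to a gap after word 10.)

4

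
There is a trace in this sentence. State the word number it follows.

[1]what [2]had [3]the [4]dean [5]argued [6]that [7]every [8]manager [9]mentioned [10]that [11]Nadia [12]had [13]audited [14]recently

13

The displaced element is "what" (word 1).
It is linked across 2 clause boundaries (that → that).
It functions as the direct object of "audited", so the gap sits immediately after word 13 ("audited").
Base order: The dean had argued that every manager mentioned that Nadia had audited what recently.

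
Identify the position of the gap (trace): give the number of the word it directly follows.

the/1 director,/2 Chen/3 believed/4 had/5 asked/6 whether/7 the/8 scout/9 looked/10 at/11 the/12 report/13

The displaced element is "the director" (word 2).
It is linked across 1 clause boundary (Ø).
It functions as the subject of "asked", so the gap sits immediately after word 4 ("believed").
Base order: Chen believed that the director had asked whether the scout looked at the report.

4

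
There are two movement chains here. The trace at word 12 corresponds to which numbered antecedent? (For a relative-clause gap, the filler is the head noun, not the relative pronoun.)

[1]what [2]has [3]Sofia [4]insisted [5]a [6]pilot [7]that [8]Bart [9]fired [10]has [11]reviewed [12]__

The marked gap is the direct object of "reviewed".
Its filler is the fronted wh-phrase "what", at word 1.
(The other dependency links word 6 to a gap after word 9.)

1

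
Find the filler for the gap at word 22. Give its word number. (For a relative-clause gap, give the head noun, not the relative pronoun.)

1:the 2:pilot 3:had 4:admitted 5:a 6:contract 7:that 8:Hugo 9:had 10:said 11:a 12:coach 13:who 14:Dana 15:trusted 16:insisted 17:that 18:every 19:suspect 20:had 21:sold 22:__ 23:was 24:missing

6

The gap at 22 is the object of "sold", inside a relative clause.
The relative pronoun is "that" (word 7); it is bound by the head noun immediately before it.
Its filler is the head noun "contract", at word 6.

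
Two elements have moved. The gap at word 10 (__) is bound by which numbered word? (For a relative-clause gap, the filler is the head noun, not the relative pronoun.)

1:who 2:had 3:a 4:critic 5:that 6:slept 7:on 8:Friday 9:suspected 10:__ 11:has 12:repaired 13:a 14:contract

1

The marked gap is the subject of "repaired".
Its filler is the fronted wh-phrase "who", at word 1.
(The other dependency links word 4 to a gap after word 5.)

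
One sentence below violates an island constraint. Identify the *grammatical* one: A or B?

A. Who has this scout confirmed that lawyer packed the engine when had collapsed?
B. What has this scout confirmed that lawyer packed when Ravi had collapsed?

In A, the wh-phrase is extracted from inside an adjunct island (introduced by "when"), which blocks movement.
In B, the extraction path crosses only that-complement boundaries, which are transparent.
So B is grammatical.

B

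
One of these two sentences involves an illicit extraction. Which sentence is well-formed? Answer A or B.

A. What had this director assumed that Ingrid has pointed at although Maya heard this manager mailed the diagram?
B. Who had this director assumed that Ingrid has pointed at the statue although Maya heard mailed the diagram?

A

In B, the wh-phrase is extracted from inside an adjunct island (introduced by "although"), which blocks movement.
In A, the extraction path crosses only that-complement boundaries, which are transparent.
So A is grammatical.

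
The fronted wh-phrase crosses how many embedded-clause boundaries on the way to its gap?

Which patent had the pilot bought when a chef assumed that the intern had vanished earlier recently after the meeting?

0

"which patent" originates inside the matrix clause — no clause boundary is crossed.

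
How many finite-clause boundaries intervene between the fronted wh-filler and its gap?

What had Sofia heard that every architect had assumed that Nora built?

2

"what" is extracted from the object of "built".
Boundaries crossed, outermost first: [that], [that] — 2 in total.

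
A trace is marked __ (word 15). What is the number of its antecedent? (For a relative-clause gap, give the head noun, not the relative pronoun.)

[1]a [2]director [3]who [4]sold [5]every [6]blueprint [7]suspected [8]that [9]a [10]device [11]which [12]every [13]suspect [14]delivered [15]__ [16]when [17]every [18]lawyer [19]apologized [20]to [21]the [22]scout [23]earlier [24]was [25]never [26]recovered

The gap at 15 is the object of "delivered", inside a relative clause.
The relative pronoun is "which" (word 11); it is bound by the head noun immediately before it.
Its filler is the head noun "device", at word 10.

10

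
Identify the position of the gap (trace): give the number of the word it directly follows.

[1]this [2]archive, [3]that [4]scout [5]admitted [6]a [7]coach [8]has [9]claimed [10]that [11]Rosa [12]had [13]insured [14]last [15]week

The displaced element is "this archive" (word 2).
It is linked across 2 clause boundaries (Ø → that).
It functions as the direct object of "insured", so the gap sits immediately after word 13 ("insured").
Base order: That scout admitted a coach has claimed that Rosa had insured this archive last week.

13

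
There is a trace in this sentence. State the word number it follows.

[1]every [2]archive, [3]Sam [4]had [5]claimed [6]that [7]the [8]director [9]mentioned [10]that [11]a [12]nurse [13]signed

13

The displaced element is "every archive" (word 2).
It is linked across 2 clause boundaries (that → that).
It functions as the direct object of "signed", so the gap sits immediately after word 13 ("signed").
Base order: Sam had claimed that the director mentioned that a nurse signed every archive.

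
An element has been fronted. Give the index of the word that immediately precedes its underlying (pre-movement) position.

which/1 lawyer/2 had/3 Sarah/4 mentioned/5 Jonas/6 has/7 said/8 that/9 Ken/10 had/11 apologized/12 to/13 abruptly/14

The displaced element is "which lawyer" (word 2).
It is linked across 2 clause boundaries (Ø → that).
It functions as the object of the preposition "to" of "apologized", so the gap sits immediately after word 13 ("to").
Base order: Sarah had mentioned Jonas has said that Ken had apologized to which lawyer abruptly.

13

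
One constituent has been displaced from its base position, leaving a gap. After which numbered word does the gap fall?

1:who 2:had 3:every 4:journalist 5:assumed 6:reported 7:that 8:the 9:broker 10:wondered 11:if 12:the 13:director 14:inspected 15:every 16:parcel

5

The displaced element is "who" (word 1).
It is linked across 1 clause boundary (Ø).
It functions as the subject of "reported", so the gap sits immediately after word 5 ("assumed").
Base order: Every journalist had assumed that who reported that the broker wondered if the director inspected every parcel.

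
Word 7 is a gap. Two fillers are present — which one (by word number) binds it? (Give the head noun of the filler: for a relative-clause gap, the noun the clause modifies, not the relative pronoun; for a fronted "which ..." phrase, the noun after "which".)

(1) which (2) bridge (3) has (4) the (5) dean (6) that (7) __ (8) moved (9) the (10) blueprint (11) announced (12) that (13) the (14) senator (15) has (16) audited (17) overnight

The marked gap is inside the relative clause, the subject of "moved".
Its filler is the head noun "dean" (via "that"), at word 5.
(The other dependency links word 2 to a gap after word 16.)

5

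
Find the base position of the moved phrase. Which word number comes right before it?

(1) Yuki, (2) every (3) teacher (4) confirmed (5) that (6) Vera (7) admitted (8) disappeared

7

The displaced element is "Yuki" (word 1).
It is linked across 2 clause boundaries (that → Ø).
It functions as the subject of "disappeared", so the gap sits immediately after word 7 ("admitted").
Base order: Every teacher confirmed that Vera admitted that Yuki disappeared.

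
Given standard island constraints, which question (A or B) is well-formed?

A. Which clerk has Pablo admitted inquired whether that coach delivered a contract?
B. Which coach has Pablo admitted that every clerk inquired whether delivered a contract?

In B, the wh-phrase is extracted from inside a wh-island (introduced by "whether"), which blocks movement.
In A, the extraction path crosses only that-complement boundaries, which are transparent.
So A is grammatical.

A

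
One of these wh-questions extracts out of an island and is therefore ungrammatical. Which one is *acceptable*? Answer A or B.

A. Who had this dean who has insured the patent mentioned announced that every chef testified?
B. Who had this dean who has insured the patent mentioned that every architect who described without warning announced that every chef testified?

In B, the wh-phrase is extracted from inside a complex-NP island (relative clause) (introduced by "who"), which blocks movement.
In A, the extraction path crosses only that-complement boundaries, which are transparent.
So A is grammatical.

A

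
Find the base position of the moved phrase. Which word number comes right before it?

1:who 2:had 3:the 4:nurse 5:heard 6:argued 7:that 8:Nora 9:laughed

The displaced element is "who" (word 1).
It is linked across 1 clause boundary (Ø).
It functions as the subject of "argued", so the gap sits immediately after word 5 ("heard").
Base order: The nurse had heard that who argued that Nora laughed.

5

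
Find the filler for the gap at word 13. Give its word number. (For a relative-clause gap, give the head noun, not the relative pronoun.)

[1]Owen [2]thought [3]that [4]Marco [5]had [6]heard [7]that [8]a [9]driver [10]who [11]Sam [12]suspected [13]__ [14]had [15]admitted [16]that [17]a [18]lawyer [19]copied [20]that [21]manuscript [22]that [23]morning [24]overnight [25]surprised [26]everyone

9

The gap at 13 is the subject of "admitted", inside a relative clause.
The relative pronoun is "who" (word 10); it is bound by the head noun immediately before it.
Its filler is the head noun "driver", at word 9.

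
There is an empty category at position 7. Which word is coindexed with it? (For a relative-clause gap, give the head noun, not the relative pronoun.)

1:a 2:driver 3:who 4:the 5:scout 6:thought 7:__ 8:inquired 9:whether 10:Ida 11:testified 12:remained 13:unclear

2

The gap at 7 is the subject of "inquired", inside a relative clause.
The relative pronoun is "who" (word 3); it is bound by the head noun immediately before it.
Its filler is the head noun "driver", at word 2.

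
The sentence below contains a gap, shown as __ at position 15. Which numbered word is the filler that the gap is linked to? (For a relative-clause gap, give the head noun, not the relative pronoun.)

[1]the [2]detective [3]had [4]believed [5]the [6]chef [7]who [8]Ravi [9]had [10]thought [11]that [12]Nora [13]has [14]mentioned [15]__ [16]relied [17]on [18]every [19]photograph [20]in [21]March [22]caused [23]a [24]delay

6

The gap at 15 is the subject of "relied", inside a relative clause.
The relative pronoun is "who" (word 7); it is bound by the head noun immediately before it.
Its filler is the head noun "chef", at word 6.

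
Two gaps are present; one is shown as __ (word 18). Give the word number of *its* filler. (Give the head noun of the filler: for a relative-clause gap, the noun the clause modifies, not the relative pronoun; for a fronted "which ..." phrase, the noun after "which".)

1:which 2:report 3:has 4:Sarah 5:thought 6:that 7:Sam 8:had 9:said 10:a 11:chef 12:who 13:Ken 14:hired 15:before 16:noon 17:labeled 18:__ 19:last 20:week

2

The marked gap is the direct object of "labeled".
Its filler is the fronted wh-phrase "which report", at word 2.
(The other dependency links word 11 to a gap after word 14.)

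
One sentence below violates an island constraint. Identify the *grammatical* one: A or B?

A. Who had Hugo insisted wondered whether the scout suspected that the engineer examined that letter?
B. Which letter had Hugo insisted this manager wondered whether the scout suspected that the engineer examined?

A

In B, the wh-phrase is extracted from inside a wh-island (introduced by "whether"), which blocks movement.
In A, the extraction path crosses only that-complement boundaries, which are transparent.
So A is grammatical.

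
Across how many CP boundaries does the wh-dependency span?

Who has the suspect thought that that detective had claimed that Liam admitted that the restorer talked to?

"who" is extracted from the PP object of "talked".
Boundaries crossed, outermost first: [that], [that], [that] — 3 in total.

3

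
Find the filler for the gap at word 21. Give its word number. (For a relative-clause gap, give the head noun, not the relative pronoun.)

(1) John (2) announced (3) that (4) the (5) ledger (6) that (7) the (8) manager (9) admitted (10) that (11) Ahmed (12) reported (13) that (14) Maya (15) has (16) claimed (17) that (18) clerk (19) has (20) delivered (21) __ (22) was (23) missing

The gap at 21 is the object of "delivered", inside a relative clause.
The relative pronoun is "that" (word 6); it is bound by the head noun immediately before it.
Its filler is the head noun "ledger", at word 5.

5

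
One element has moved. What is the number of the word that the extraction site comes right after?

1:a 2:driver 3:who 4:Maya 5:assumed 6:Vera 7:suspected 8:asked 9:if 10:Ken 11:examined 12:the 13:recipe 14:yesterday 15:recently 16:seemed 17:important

7

The displaced element is "a driver" (word 2).
It is linked across 2 clause boundaries (Ø → Ø).
It functions as the subject of "asked", so the gap sits immediately after word 7 ("suspected").
Base order: Maya assumed Vera suspected a driver asked if Ken examined the recipe yesterday recently.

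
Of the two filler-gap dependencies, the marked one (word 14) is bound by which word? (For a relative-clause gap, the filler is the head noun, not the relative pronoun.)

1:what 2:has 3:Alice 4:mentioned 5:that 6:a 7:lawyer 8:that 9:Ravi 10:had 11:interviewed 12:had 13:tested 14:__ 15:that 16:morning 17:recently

1

The marked gap is the direct object of "tested".
Its filler is the fronted wh-phrase "what", at word 1.
(The other dependency links word 7 to a gap after word 11.)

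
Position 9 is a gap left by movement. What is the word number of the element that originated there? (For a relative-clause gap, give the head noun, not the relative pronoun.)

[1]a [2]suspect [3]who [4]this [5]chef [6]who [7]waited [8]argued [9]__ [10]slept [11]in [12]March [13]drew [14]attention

The gap at 9 is the subject of "slept", inside a relative clause.
The relative pronoun is "who" (word 3); it is bound by the head noun immediately before it.
Its filler is the head noun "suspect", at word 2.

2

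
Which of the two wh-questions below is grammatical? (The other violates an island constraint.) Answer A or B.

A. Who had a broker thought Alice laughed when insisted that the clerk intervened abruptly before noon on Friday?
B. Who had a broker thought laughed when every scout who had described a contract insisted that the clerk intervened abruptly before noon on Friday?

In A, the wh-phrase is extracted from inside an adjunct island (introduced by "when"), which blocks movement.
In B, the extraction path crosses only that-complement boundaries, which are transparent.
So B is grammatical.

B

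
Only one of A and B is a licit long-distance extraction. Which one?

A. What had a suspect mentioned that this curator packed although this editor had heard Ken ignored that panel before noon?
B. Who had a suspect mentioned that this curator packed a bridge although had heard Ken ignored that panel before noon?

A

In B, the wh-phrase is extracted from inside an adjunct island (introduced by "although"), which blocks movement.
In A, the extraction path crosses only that-complement boundaries, which are transparent.
So A is grammatical.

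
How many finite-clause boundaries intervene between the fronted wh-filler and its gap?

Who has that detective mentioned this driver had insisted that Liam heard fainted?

3

"who" is extracted from the subject of "fainted".
Boundaries crossed, outermost first: [Ø], [that], [Ø] — 3 in total.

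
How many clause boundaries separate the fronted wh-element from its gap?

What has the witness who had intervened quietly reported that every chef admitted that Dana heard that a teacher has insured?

"what" is extracted from the object of "insured".
Boundaries crossed, outermost first: [that], [that], [that] — 3 in total.

3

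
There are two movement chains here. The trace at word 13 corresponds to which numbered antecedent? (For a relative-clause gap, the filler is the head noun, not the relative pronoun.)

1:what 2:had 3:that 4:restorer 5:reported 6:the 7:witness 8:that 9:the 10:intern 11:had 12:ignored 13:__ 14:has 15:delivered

The marked gap is inside the relative clause, the direct object of "ignored".
Its filler is the head noun "witness" (via "that"), at word 7.
(The other dependency links word 1 to a gap after word 15.)

7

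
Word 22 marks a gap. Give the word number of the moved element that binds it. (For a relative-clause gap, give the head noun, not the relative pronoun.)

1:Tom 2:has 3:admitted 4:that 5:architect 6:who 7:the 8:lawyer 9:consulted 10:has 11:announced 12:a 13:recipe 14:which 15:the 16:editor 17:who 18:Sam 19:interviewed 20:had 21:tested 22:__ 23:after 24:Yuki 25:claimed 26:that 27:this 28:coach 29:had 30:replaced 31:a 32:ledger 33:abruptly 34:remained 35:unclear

13

The gap at 22 is the object of "tested", inside a relative clause.
The relative pronoun is "which" (word 14); it is bound by the head noun immediately before it.
Its filler is the head noun "recipe", at word 13.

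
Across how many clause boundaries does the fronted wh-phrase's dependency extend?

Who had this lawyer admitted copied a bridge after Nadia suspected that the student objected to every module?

"who" is extracted from the subject of "copied".
Boundaries crossed, outermost first: [Ø] — 1 in total.

1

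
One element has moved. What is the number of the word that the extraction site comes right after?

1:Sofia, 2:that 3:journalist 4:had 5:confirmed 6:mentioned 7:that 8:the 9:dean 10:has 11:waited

5

The displaced element is "Sofia" (word 1).
It is linked across 1 clause boundary (Ø).
It functions as the subject of "mentioned", so the gap sits immediately after word 5 ("confirmed").
Base order: That journalist had confirmed Sofia mentioned that the dean has waited.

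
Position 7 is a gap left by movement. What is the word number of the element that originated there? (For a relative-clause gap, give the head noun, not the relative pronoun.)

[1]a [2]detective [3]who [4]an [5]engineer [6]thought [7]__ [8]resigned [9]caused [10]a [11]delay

The gap at 7 is the subject of "resigned", inside a relative clause.
The relative pronoun is "who" (word 3); it is bound by the head noun immediately before it.
Its filler is the head noun "detective", at word 2.

2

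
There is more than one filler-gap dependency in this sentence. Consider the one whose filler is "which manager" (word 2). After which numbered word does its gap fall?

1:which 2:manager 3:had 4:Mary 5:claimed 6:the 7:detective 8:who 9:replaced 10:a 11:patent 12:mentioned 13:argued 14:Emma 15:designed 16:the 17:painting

The displaced element is "which manager" (word 2).
It is linked across 2 clause boundaries (Ø → Ø).
It functions as the subject of "argued", so the gap sits immediately after word 12 ("mentioned").
Base order: Mary had claimed the detective who replaced a patent mentioned which manager argued Emma designed the painting.

12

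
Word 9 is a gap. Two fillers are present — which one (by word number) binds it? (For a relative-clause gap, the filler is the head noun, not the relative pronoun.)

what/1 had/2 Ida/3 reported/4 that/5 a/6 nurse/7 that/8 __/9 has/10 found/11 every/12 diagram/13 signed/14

7

The marked gap is inside the relative clause, the subject of "found".
Its filler is the head noun "nurse" (via "that"), at word 7.
(The other dependency links word 1 to a gap after word 14.)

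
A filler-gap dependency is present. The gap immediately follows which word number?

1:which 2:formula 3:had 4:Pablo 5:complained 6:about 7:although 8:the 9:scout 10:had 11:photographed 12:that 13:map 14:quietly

The displaced element is "which formula" (word 2).
It functions as the object of the preposition "about" of "complained", so the gap sits immediately after word 6 ("about").
Base order: Pablo had complained about which formula although the scout had photographed that map quietly.

6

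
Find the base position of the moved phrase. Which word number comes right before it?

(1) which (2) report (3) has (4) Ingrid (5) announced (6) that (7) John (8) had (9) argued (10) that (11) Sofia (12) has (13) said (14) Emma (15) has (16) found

16

The displaced element is "which report" (word 2).
It is linked across 3 clause boundaries (that → that → Ø).
It functions as the direct object of "found", so the gap sits immediately after word 16 ("found").
Base order: Ingrid has announced that John had argued that Sofia has said Emma has found which report.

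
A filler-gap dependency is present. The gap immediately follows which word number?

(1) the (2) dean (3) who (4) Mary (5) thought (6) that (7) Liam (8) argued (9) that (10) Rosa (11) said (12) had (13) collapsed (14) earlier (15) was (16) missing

11

The displaced element is "the dean" (word 2).
It is linked across 3 clause boundaries (that → that → Ø).
It functions as the subject of "collapsed", so the gap sits immediately after word 11 ("said").
Base order: Mary thought that Liam argued that Rosa said that the dean had collapsed earlier.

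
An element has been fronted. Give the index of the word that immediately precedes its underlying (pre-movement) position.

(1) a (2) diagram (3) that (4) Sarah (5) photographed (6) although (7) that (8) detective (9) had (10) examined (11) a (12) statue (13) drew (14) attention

The displaced element is "a diagram" (word 2).
It functions as the direct object of "photographed", so the gap sits immediately after word 5 ("photographed").
Base order: Sarah photographed a diagram although that detective had examined a statue.

5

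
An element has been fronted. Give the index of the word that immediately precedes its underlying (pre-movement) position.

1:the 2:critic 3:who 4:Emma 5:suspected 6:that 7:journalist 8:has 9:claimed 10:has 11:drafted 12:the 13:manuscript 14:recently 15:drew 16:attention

The displaced element is "the critic" (word 2).
It is linked across 2 clause boundaries (Ø → Ø).
It functions as the subject of "drafted", so the gap sits immediately after word 9 ("claimed").
Base order: Emma suspected that journalist has claimed that the critic has drafted the manuscript recently.

9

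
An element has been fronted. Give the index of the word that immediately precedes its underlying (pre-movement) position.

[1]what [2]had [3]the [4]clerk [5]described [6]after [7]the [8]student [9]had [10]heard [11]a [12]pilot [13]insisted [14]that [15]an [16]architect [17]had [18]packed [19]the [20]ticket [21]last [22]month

The displaced element is "what" (word 1).
It functions as the direct object of "described", so the gap sits immediately after word 5 ("described").
Base order: The clerk had described what after the student had heard a pilot insisted that an architect had packed the ticket last month.

5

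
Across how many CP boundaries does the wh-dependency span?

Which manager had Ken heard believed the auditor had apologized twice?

"which manager" is extracted from the subject of "believed".
Boundaries crossed, outermost first: [Ø] — 1 in total.

1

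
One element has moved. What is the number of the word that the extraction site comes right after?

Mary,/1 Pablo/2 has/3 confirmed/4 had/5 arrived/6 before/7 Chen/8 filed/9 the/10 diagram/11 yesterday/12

The displaced element is "Mary" (word 1).
It is linked across 1 clause boundary (Ø).
It functions as the subject of "arrived", so the gap sits immediately after word 4 ("confirmed").
Base order: Pablo has confirmed that Mary had arrived before Chen filed the diagram yesterday.

4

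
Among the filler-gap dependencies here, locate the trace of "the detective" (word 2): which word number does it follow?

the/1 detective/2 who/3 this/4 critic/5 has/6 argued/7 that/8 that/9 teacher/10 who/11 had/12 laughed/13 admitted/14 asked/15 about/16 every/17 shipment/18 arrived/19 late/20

14

The displaced element is "the detective" (word 2).
It is linked across 2 clause boundaries (that → Ø).
It functions as the subject of "asked", so the gap sits immediately after word 14 ("admitted").
Base order: This critic has argued that that teacher who had laughed admitted the detective asked about every shipment.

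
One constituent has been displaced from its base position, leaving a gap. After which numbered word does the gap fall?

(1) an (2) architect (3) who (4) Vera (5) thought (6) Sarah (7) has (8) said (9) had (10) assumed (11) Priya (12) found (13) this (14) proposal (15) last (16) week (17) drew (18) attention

8

The displaced element is "an architect" (word 2).
It is linked across 2 clause boundaries (Ø → Ø).
It functions as the subject of "assumed", so the gap sits immediately after word 8 ("said").
Base order: Vera thought Sarah has said that an architect had assumed Priya found this proposal last week.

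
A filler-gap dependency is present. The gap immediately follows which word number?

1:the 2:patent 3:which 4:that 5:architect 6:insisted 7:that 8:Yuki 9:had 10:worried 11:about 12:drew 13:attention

The displaced element is "the patent" (word 2).
It is linked across 1 clause boundary (that).
It functions as the object of the preposition "about" of "worried", so the gap sits immediately after word 11 ("about").
Base order: That architect insisted that Yuki had worried about the patent.

11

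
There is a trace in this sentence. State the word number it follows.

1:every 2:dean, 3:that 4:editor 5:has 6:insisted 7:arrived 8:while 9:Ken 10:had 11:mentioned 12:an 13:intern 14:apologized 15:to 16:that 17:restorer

The displaced element is "every dean" (word 2).
It is linked across 1 clause boundary (Ø).
It functions as the subject of "arrived", so the gap sits immediately after word 6 ("insisted").
Base order: That editor has insisted that every dean arrived while Ken had mentioned an intern apologized to that restorer.

6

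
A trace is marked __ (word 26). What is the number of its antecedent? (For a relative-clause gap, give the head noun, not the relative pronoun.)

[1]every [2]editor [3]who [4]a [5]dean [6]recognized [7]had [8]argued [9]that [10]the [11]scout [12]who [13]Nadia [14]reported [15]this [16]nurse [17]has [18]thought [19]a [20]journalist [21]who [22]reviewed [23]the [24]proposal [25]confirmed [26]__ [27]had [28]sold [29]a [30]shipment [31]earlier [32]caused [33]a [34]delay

11

The gap at 26 is the subject of "sold", inside a relative clause.
The relative pronoun is "who" (word 12); it is bound by the head noun immediately before it.
Its filler is the head noun "scout", at word 11.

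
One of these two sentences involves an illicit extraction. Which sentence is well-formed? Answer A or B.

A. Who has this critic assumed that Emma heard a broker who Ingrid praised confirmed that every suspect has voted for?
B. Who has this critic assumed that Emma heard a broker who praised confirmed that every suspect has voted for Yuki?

In B, the wh-phrase is extracted from inside a complex-NP island (relative clause) (introduced by "who"), which blocks movement.
In A, the extraction path crosses only that-complement boundaries, which are transparent.
So A is grammatical.

A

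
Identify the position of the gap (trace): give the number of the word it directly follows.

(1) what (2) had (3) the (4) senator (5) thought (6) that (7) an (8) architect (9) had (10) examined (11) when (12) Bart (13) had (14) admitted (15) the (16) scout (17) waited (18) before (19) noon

10

The displaced element is "what" (word 1).
It is linked across 1 clause boundary (that).
It functions as the direct object of "examined", so the gap sits immediately after word 10 ("examined").
Base order: The senator had thought that an architect had examined what when Bart had admitted the scout waited before noon.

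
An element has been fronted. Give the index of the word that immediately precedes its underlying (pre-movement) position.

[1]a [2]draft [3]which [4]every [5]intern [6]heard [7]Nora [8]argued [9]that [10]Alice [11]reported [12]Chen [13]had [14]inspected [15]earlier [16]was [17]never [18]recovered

The displaced element is "a draft" (word 2).
It is linked across 3 clause boundaries (Ø → that → Ø).
It functions as the direct object of "inspected", so the gap sits immediately after word 14 ("inspected").
Base order: Every intern heard Nora argued that Alice reported Chen had inspected a draft earlier.

14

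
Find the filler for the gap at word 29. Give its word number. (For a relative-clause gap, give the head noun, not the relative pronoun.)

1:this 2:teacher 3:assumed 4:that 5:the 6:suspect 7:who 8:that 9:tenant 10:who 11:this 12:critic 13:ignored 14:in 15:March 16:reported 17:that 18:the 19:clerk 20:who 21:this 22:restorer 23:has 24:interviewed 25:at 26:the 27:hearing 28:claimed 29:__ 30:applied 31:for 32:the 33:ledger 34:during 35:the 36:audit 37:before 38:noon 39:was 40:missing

6

The gap at 29 is the subject of "applied", inside a relative clause.
The relative pronoun is "who" (word 7); it is bound by the head noun immediately before it.
Its filler is the head noun "suspect", at word 6.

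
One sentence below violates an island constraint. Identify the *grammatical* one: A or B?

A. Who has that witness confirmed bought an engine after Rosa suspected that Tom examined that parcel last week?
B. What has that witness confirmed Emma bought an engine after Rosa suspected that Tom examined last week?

A

In B, the wh-phrase is extracted from inside an adjunct island (introduced by "after"), which blocks movement.
In A, the extraction path crosses only that-complement boundaries, which are transparent.
So A is grammatical.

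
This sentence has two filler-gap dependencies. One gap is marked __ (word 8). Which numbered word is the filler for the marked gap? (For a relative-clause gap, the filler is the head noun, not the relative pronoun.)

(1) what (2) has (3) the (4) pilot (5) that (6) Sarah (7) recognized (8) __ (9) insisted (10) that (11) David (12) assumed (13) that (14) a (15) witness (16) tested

The marked gap is inside the relative clause, the direct object of "recognized".
Its filler is the head noun "pilot" (via "that"), at word 4.
(The other dependency links word 1 to a gap after word 16.)

4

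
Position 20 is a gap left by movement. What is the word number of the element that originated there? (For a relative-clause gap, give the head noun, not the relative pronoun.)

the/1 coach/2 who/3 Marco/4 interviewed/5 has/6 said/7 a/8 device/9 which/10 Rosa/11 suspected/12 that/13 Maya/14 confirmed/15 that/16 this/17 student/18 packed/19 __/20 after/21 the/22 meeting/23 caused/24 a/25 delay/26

9

The gap at 20 is the object of "packed", inside a relative clause.
The relative pronoun is "which" (word 10); it is bound by the head noun immediately before it.
Its filler is the head noun "device", at word 9.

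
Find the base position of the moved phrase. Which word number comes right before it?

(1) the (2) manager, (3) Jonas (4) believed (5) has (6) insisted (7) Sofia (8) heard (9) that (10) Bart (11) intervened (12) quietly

4

The displaced element is "the manager" (word 2).
It is linked across 1 clause boundary (Ø).
It functions as the subject of "insisted", so the gap sits immediately after word 4 ("believed").
Base order: Jonas believed that the manager has insisted Sofia heard that Bart intervened quietly.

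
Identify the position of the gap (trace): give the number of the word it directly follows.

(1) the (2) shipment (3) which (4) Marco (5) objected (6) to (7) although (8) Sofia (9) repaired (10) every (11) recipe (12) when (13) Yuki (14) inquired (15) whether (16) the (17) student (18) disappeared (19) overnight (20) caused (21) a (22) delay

6

The displaced element is "the shipment" (word 2).
It functions as the object of the preposition "to" of "objected", so the gap sits immediately after word 6 ("to").
Base order: Marco objected to the shipment although Sofia repaired every recipe when Yuki inquired whether the student disappeared overnight.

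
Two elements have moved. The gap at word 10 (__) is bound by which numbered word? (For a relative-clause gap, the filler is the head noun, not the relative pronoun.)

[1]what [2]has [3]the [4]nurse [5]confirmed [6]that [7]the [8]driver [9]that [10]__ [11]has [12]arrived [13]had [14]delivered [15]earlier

8

The marked gap is inside the relative clause, the subject of "arrived".
Its filler is the head noun "driver" (via "that"), at word 8.
(The other dependency links word 1 to a gap after word 14.)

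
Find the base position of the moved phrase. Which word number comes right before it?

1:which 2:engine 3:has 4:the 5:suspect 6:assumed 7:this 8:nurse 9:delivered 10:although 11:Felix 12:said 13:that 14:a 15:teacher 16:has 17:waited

9

The displaced element is "which engine" (word 2).
It is linked across 1 clause boundary (Ø).
It functions as the direct object of "delivered", so the gap sits immediately after word 9 ("delivered").
Base order: The suspect has assumed this nurse delivered which engine although Felix said that a teacher has waited.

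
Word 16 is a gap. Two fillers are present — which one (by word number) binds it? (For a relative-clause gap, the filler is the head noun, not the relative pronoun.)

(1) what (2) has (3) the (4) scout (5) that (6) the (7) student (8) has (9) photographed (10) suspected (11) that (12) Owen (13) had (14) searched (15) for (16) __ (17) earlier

1

The marked gap is the object of the preposition "for" of "searched".
Its filler is the fronted wh-phrase "what", at word 1.
(The other dependency links word 4 to a gap after word 9.)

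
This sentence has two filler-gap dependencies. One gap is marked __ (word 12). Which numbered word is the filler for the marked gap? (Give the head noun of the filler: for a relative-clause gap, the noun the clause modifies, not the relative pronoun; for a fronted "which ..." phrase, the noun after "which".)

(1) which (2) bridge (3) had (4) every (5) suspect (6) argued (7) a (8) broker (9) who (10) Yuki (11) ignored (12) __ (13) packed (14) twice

The marked gap is inside the relative clause, the direct object of "ignored".
Its filler is the head noun "broker" (via "who"), at word 8.
(The other dependency links word 2 to a gap after word 13.)

8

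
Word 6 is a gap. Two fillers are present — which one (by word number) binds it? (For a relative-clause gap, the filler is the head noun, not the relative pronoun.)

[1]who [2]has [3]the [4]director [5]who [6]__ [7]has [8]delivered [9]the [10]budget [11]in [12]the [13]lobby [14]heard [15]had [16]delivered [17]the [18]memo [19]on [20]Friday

The marked gap is inside the relative clause, the subject of "delivered".
Its filler is the head noun "director" (via "who"), at word 4.
(The other dependency links word 1 to a gap after word 14.)

4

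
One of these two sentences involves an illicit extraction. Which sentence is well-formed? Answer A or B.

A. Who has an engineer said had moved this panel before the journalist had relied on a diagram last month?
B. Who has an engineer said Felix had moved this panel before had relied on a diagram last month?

In B, the wh-phrase is extracted from inside an adjunct island (introduced by "before"), which blocks movement.
In A, the extraction path crosses only that-complement boundaries, which are transparent.
So A is grammatical.

A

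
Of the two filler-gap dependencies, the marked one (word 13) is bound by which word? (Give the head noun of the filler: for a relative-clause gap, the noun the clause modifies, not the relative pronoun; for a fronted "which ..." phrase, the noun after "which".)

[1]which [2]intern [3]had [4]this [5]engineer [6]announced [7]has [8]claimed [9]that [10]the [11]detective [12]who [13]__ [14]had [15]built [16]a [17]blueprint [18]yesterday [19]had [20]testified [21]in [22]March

The marked gap is inside the relative clause, the subject of "built".
Its filler is the head noun "detective" (via "who"), at word 11.
(The other dependency links word 2 to a gap after word 6.)

11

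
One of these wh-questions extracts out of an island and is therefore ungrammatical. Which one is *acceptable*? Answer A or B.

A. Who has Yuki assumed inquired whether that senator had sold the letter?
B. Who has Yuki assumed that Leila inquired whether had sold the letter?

In B, the wh-phrase is extracted from inside a wh-island (introduced by "whether"), which blocks movement.
In A, the extraction path crosses only that-complement boundaries, which are transparent.
So A is grammatical.

A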